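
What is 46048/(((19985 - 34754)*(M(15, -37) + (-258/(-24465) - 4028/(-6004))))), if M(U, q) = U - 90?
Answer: 14833096880/353565178227 ≈ 0.041953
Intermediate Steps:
M(U, q) = -90 + U
46048/(((19985 - 34754)*(M(15, -37) + (-258/(-24465) - 4028/(-6004))))) = 46048/(((19985 - 34754)*((-90 + 15) + (-258/(-24465) - 4028/(-6004))))) = 46048/((-14769*(-75 + (-258*(-1/24465) - 4028*(-1/6004))))) = 46048/((-14769*(-75 + (86/8155 + 53/79)))) = 46048/((-14769*(-75 + 439009/644245))) = 46048/((-14769*(-47879366/644245))) = 46048/(707130356454/644245) = 46048*(644245/707130356454) = 14833096880/353565178227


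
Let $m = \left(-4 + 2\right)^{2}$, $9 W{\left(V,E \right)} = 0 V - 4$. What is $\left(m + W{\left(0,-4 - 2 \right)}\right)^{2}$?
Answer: $\frac{1024}{81} \approx 12.642$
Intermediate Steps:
$W{\left(V,E \right)} = - \frac{4}{9}$ ($W{\left(V,E \right)} = \frac{0 V - 4}{9} = \frac{0 - 4}{9} = \frac{1}{9} \left(-4\right) = - \frac{4}{9}$)
$m = 4$ ($m = \left(-2\right)^{2} = 4$)
$\left(m + W{\left(0,-4 - 2 \right)}\right)^{2} = \left(4 - \frac{4}{9}\right)^{2} = \left(\frac{32}{9}\right)^{2} = \frac{1024}{81}$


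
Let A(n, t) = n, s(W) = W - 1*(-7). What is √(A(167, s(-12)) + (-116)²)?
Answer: √13623 ≈ 116.72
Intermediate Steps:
s(W) = 7 + W (s(W) = W + 7 = 7 + W)
√(A(167, s(-12)) + (-116)²) = √(167 + (-116)²) = √(167 + 13456) = √13623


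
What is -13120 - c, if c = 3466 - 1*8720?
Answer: -7866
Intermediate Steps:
c = -5254 (c = 3466 - 8720 = -5254)
-13120 - c = -13120 - 1*(-5254) = -13120 + 5254 = -7866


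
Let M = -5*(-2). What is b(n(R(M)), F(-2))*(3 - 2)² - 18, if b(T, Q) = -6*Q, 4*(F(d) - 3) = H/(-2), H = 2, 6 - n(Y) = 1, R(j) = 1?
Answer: -69/2 ≈ -34.500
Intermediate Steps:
M = 10
n(Y) = 5 (n(Y) = 6 - 1*1 = 6 - 1 = 5)
F(d) = 11/4 (F(d) = 3 + (2/(-2))/4 = 3 + (2*(-½))/4 = 3 + (¼)*(-1) = 3 - ¼ = 11/4)
b(n(R(M)), F(-2))*(3 - 2)² - 18 = (-6*11/4)*(3 - 2)² - 18 = -33/2*1² - 18 = -33/2*1 - 18 = -33/2 - 18 = -69/2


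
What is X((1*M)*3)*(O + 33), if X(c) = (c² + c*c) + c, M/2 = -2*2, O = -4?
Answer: 32712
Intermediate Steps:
M = -8 (M = 2*(-2*2) = 2*(-4) = -8)
X(c) = c + 2*c² (X(c) = (c² + c²) + c = 2*c² + c = c + 2*c²)
X((1*M)*3)*(O + 33) = (((1*(-8))*3)*(1 + 2*((1*(-8))*3)))*(-4 + 33) = ((-8*3)*(1 + 2*(-8*3)))*29 = -24*(1 + 2*(-24))*29 = -24*(1 - 48)*29 = -24*(-47)*29 = 1128*29 = 32712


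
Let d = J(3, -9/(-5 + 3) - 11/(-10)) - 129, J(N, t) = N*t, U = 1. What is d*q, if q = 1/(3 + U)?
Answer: -561/20 ≈ -28.050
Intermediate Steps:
d = -561/5 (d = 3*(-9/(-5 + 3) - 11/(-10)) - 129 = 3*(-9/(-2) - 11*(-⅒)) - 129 = 3*(-9*(-½) + 11/10) - 129 = 3*(9/2 + 11/10) - 129 = 3*(28/5) - 129 = 84/5 - 129 = -561/5 ≈ -112.20)
q = ¼ (q = 1/(3 + 1) = 1/4 = ¼ ≈ 0.25000)
d*q = -561/5*¼ = -561/20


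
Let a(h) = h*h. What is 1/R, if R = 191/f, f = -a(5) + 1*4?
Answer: -21/191 ≈ -0.10995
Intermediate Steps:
a(h) = h**2
f = -21 (f = -1*5**2 + 1*4 = -1*25 + 4 = -25 + 4 = -21)
R = -191/21 (R = 191/(-21) = -1/21*191 = -191/21 ≈ -9.0952)
1/R = 1/(-191/21) = -21/191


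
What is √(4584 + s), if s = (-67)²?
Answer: √9073 ≈ 95.252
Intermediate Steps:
s = 4489
√(4584 + s) = √(4584 + 4489) = √9073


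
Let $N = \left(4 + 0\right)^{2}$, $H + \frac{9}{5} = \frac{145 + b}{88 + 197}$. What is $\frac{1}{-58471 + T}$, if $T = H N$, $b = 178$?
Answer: $- \frac{3}{175445} \approx -1.7099 \cdot 10^{-5}$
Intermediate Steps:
$H = - \frac{2}{3}$ ($H = - \frac{9}{5} + \frac{145 + 178}{88 + 197} = - \frac{9}{5} + \frac{323}{285} = - \frac{9}{5} + 323 \cdot \frac{1}{285} = - \frac{9}{5} + \frac{17}{15} = - \frac{2}{3} \approx -0.66667$)
$N = 16$ ($N = 4^{2} = 16$)
$T = - \frac{32}{3}$ ($T = \left(- \frac{2}{3}\right) 16 = - \frac{32}{3} \approx -10.667$)
$\frac{1}{-58471 + T} = \frac{1}{-58471 - \frac{32}{3}} = \frac{1}{- \frac{175445}{3}} = - \frac{3}{175445}$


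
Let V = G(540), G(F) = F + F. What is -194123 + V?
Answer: -193043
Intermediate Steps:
G(F) = 2*F
V = 1080 (V = 2*540 = 1080)
-194123 + V = -194123 + 1080 = -193043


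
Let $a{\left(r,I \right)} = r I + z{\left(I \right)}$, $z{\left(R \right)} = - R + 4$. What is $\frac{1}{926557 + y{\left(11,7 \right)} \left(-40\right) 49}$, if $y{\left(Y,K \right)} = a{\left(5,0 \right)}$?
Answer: $\frac{1}{918717} \approx 1.0885 \cdot 10^{-6}$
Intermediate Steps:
$z{\left(R \right)} = 4 - R$
$a{\left(r,I \right)} = 4 - I + I r$ ($a{\left(r,I \right)} = r I - \left(-4 + I\right) = I r - \left(-4 + I\right) = 4 - I + I r$)
$y{\left(Y,K \right)} = 4$ ($y{\left(Y,K \right)} = 4 - 0 + 0 \cdot 5 = 4 + 0 + 0 = 4$)
$\frac{1}{926557 + y{\left(11,7 \right)} \left(-40\right) 49} = \frac{1}{926557 + 4 \left(-40\right) 49} = \frac{1}{926557 - 7840} = \frac{1}{918717}$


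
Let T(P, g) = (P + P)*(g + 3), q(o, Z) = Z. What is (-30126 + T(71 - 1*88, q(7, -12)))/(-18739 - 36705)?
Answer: 7455/13861 ≈ 0.53784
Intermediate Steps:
T(P, g) = 2*P*(3 + g) (T(P, g) = (2*P)*(3 + g) = 2*P*(3 + g))
(-30126 + T(71 - 1*88, q(7, -12)))/(-18739 - 36705) = (-30126 + 2*(71 - 1*88)*(3 - 12))/(-18739 - 36705) = (-30126 + 2*(71 - 88)*(-9))/(-55444) = (-30126 + 2*(-17)*(-9))*(-1/55444) = (-30126 + 306)*(-1/55444) = -29820*(-1/55444) = 7455/13861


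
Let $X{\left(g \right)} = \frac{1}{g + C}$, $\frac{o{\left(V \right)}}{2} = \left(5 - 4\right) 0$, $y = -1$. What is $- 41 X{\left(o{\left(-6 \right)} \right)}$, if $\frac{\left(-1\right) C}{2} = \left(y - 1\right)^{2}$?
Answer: $\frac{41}{8} \approx 5.125$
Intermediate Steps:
$o{\left(V \right)} = 0$ ($o{\left(V \right)} = 2 \left(5 - 4\right) 0 = 2 \cdot 1 \cdot 0 = 2 \cdot 0 = 0$)
$C = -8$ ($C = - 2 \left(-1 - 1\right)^{2} = - 2 \left(-2\right)^{2} = \left(-2\right) 4 = -8$)
$X{\left(g \right)} = \frac{1}{-8 + g}$ ($X{\left(g \right)} = \frac{1}{g - 8} = \frac{1}{-8 + g}$)
$- 41 X{\left(o{\left(-6 \right)} \right)} = - \frac{41}{-8 + 0} = - \frac{41}{-8} = \left(-41\right) \left(- \frac{1}{8}\right) = \frac{41}{8}$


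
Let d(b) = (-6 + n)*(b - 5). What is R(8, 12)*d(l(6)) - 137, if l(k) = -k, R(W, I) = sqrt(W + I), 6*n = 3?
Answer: -137 + 121*sqrt(5) ≈ 133.56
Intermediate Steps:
n = 1/2 (n = (1/6)*3 = 1/2 ≈ 0.50000)
R(W, I) = sqrt(I + W)
d(b) = 55/2 - 11*b/2 (d(b) = (-6 + 1/2)*(b - 5) = -11*(-5 + b)/2 = 55/2 - 11*b/2)
R(8, 12)*d(l(6)) - 137 = sqrt(12 + 8)*(55/2 - (-11)*6/2) - 137 = sqrt(20)*(55/2 - 11/2*(-6)) - 137 = (2*sqrt(5))*(55/2 + 33) - 137 = (2*sqrt(5))*(121/2) - 137 = 121*sqrt(5) - 137 = -137 + 121*sqrt(5)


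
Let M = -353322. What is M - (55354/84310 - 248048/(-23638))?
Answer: -176041155973473/498229945 ≈ -3.5333e+5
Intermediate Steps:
M - (55354/84310 - 248048/(-23638)) = -353322 - (55354/84310 - 248048/(-23638)) = -353322 - (55354*(1/84310) - 248048*(-1/23638)) = -353322 - (27677/42155 + 124024/11819) = -353322 - 1*5555346183/498229945 = -353322 - 5555346183/498229945 = -176041155973473/498229945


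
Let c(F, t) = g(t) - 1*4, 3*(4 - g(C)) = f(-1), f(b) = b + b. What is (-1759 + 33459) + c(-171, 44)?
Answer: 95102/3 ≈ 31701.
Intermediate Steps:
f(b) = 2*b
g(C) = 14/3 (g(C) = 4 - 2*(-1)/3 = 4 - ⅓*(-2) = 4 + ⅔ = 14/3)
c(F, t) = ⅔ (c(F, t) = 14/3 - 1*4 = 14/3 - 4 = ⅔)
(-1759 + 33459) + c(-171, 44) = (-1759 + 33459) + ⅔ = 31700 + ⅔ = 95102/3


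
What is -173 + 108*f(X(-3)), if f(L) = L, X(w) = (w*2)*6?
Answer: -4061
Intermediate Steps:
X(w) = 12*w (X(w) = (2*w)*6 = 12*w)
-173 + 108*f(X(-3)) = -173 + 108*(12*(-3)) = -173 + 108*(-36) = -173 - 3888 = -4061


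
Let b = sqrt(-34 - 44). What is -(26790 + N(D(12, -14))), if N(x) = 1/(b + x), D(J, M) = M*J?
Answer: -126368402/4717 + I*sqrt(78)/28302 ≈ -26790.0 + 0.00031205*I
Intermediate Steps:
b = I*sqrt(78) (b = sqrt(-78) = I*sqrt(78) ≈ 8.8318*I)
D(J, M) = J*M
N(x) = 1/(x + I*sqrt(78)) (N(x) = 1/(I*sqrt(78) + x) = 1/(x + I*sqrt(78)))
-(26790 + N(D(12, -14))) = -(26790 + 1/(12*(-14) + I*sqrt(78))) = -(26790 + 1/(-168 + I*sqrt(78))) = -26790 - 1/(-168 + I*sqrt(78))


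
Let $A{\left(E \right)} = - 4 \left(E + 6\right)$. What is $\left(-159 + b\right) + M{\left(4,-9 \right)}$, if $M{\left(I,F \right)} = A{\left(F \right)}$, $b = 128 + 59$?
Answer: $40$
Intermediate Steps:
$b = 187$
$A{\left(E \right)} = -24 - 4 E$ ($A{\left(E \right)} = - 4 \left(6 + E\right) = -24 - 4 E$)
$M{\left(I,F \right)} = -24 - 4 F$
$\left(-159 + b\right) + M{\left(4,-9 \right)} = \left(-159 + 187\right) - -12 = 28 + \left(-24 + 36\right) = 28 + 12 = 40$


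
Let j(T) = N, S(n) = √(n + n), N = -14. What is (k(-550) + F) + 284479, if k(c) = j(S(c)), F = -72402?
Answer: 212063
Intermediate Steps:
S(n) = √2*√n (S(n) = √(2*n) = √2*√n)
j(T) = -14
k(c) = -14
(k(-550) + F) + 284479 = (-14 - 72402) + 284479 = -72416 + 284479 = 212063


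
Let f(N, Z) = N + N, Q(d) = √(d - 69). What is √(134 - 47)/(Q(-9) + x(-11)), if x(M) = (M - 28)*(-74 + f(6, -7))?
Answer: 31*√87/74959 - I*√754/1948934 ≈ 0.0038574 - 1.4089e-5*I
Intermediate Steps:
Q(d) = √(-69 + d)
f(N, Z) = 2*N
x(M) = 1736 - 62*M (x(M) = (M - 28)*(-74 + 2*6) = (-28 + M)*(-74 + 12) = (-28 + M)*(-62) = 1736 - 62*M)
√(134 - 47)/(Q(-9) + x(-11)) = √(134 - 47)/(√(-69 - 9) + (1736 - 62*(-11))) = √87/(√(-78) + (1736 + 682)) = √87/(I*√78 + 2418) = √87/(2418 + I*√78)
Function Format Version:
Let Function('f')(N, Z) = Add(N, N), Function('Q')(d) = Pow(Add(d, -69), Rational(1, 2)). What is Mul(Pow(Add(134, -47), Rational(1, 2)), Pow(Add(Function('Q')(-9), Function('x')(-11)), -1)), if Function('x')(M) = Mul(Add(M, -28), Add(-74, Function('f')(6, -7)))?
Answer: Add(Mul(Rational(31, 74959), Pow(87, Rational(1, 2))), Mul(Rational(-1, 1948934), I, Pow(754, Rational(1, 2)))) ≈ Add(0.0038574, Mul(-1.4089e-5, I))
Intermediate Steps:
Function('Q')(d) = Pow(Add(-69, d), Rational(1, 2))
Function('f')(N, Z) = Mul(2, N)
Function('x')(M) = Add(1736, Mul(-62, M)) (Function('x')(M) = Mul(Add(M, -28), Add(-74, Mul(2, 6))) = Mul(Add(-28, M), Add(-74, 12)) = Mul(Add(-28, M), -62) = Add(1736, Mul(-62, M)))
Mul(Pow(Add(134, -47), Rational(1, 2)), Pow(Add(Function('Q')(-9), Function('x')(-11)), -1)) = Mul(Pow(Add(134, -47), Rational(1, 2)), Pow(Add(Pow(Add(-69, -9), Rational(1, 2)), Add(1736, Mul(-62, -11))), -1)) = Mul(Pow(87, Rational(1, 2)), Pow(Add(Pow(-78, Rational(1, 2)), Add(1736, 682)), -1)) = Mul(Pow(87, Rational(1, 2)), Pow(Add(Mul(I, Pow(78, Rational(1, 2))), 2418), -1)) = Mul(Pow(87, Rational(1, 2)), Pow(Add(2418, Mul(I, Pow(78, Rational(1, 2)))), -1))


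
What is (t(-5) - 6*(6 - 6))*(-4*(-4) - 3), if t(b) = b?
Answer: -65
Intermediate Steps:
(t(-5) - 6*(6 - 6))*(-4*(-4) - 3) = (-5 - 6*(6 - 6))*(-4*(-4) - 3) = (-5 - 6*0)*(16 - 3) = (-5 + 0)*13 = -5*13 = -65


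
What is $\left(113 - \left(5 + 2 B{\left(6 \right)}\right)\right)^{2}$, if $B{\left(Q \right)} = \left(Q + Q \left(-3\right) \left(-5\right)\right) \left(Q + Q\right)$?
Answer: $4822416$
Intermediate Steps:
$B{\left(Q \right)} = 32 Q^{2}$ ($B{\left(Q \right)} = \left(Q + - 3 Q \left(-5\right)\right) 2 Q = \left(Q + 15 Q\right) 2 Q = 16 Q 2 Q = 32 Q^{2}$)
$\left(113 - \left(5 + 2 B{\left(6 \right)}\right)\right)^{2} = \left(113 - \left(5 + 2 \cdot 32 \cdot 6^{2}\right)\right)^{2} = \left(113 - \left(5 + 2 \cdot 32 \cdot 36\right)\right)^{2} = \left(113 - 2309\right)^{2} = \left(-2196\right)^{2} = 4822416$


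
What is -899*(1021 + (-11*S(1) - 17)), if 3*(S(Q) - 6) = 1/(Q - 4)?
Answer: -7599247/9 ≈ -8.4436e+5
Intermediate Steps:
S(Q) = 6 + 1/(3*(-4 + Q)) (S(Q) = 6 + 1/(3*(Q - 4)) = 6 + 1/(3*(-4 + Q)))
-899*(1021 + (-11*S(1) - 17)) = -899*(1021 + (-11*(-71 + 18*1)/(3*(-4 + 1)) - 17)) = -899*(1021 + (-11*(-71 + 18)/(3*(-3)) - 17)) = -899*(1021 + (-11*(-1)*(-53)/(3*3) - 17)) = -899*(1021 + (-11*53/9 - 17)) = -899*(1021 + (-583/9 - 17)) = -899*(1021 - 736/9) = -899*8453/9 = -7599247/9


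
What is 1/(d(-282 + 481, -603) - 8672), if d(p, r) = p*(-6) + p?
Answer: -1/9667 ≈ -0.00010344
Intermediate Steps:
d(p, r) = -5*p (d(p, r) = -6*p + p = -5*p)
1/(d(-282 + 481, -603) - 8672) = 1/(-5*(-282 + 481) - 8672) = 1/(-5*199 - 8672) = 1/(-995 - 8672) = 1/(-9667) = -1/9667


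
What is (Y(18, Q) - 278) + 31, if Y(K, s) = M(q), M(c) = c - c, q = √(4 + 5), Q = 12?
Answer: -247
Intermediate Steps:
q = 3 (q = √9 = 3)
M(c) = 0
Y(K, s) = 0
(Y(18, Q) - 278) + 31 = (0 - 278) + 31 = -278 + 31 = -247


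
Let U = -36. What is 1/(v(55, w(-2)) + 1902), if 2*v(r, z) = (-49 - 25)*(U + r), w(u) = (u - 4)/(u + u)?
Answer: 1/1199 ≈ 0.00083403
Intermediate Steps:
w(u) = (-4 + u)/(2*u) (w(u) = (-4 + u)/((2*u)) = (-4 + u)*(1/(2*u)) = (-4 + u)/(2*u))
v(r, z) = 1332 - 37*r (v(r, z) = ((-49 - 25)*(-36 + r))/2 = (-74*(-36 + r))/2 = (2664 - 74*r)/2 = 1332 - 37*r)
1/(v(55, w(-2)) + 1902) = 1/((1332 - 37*55) + 1902) = 1/((1332 - 2035) + 1902) = 1/(-703 + 1902) = 1/1199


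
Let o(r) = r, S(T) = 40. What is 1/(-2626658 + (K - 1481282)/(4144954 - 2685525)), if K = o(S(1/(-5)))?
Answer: -1459429/3833422339524 ≈ -3.8071e-7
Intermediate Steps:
K = 40
1/(-2626658 + (K - 1481282)/(4144954 - 2685525)) = 1/(-2626658 + (40 - 1481282)/(4144954 - 2685525)) = 1/(-2626658 - 1481242/1459429) = 1/(-3833422339524/1459429) = -1459429/3833422339524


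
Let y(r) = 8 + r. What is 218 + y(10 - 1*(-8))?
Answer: 244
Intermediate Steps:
218 + y(10 - 1*(-8)) = 218 + (8 + (10 - 1*(-8))) = 218 + (8 + (10 + 8)) = 218 + (8 + 18) = 218 + 26 = 244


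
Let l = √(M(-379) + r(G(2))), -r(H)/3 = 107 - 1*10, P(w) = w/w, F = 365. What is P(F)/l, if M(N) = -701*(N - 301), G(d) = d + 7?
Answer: √476389/476389 ≈ 0.0014488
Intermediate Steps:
G(d) = 7 + d
P(w) = 1
M(N) = 211001 - 701*N (M(N) = -701*(-301 + N) = 211001 - 701*N)
r(H) = -291 (r(H) = -3*(107 - 1*10) = -3*(107 - 10) = -3*97 = -291)
l = √476389 (l = √((211001 - 701*(-379)) - 291) = √((211001 + 265679) - 291) = √(476680 - 291) = √476389 ≈ 690.21)
P(F)/l = 1/√476389 = 1*(√476389/476389) = √476389/476389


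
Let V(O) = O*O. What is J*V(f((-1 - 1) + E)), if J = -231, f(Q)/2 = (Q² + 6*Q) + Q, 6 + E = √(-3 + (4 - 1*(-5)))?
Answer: -630168 + 232848*√6 ≈ -59809.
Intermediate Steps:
E = -6 + √6 (E = -6 + √(-3 + (4 - 1*(-5))) = -6 + √(-3 + (4 + 5)) = -6 + √(-3 + 9) = -6 + √6 ≈ -3.5505)
f(Q) = 2*Q² + 14*Q (f(Q) = 2*((Q² + 6*Q) + Q) = 2*(Q² + 7*Q) = 2*Q² + 14*Q)
V(O) = O²
J*V(f((-1 - 1) + E)) = -231*4*(7 + ((-1 - 1) + (-6 + √6)))²*((-1 - 1) + (-6 + √6))² = -231*4*(-2 + (-6 + √6))²*(7 + (-2 + (-6 + √6)))² = -231*4*(-8 + √6)²*(7 + (-8 + √6))² = -231*4*(-1 + √6)²*(-8 + √6)² = -924*(-1 + √6)²*(-8 + √6)²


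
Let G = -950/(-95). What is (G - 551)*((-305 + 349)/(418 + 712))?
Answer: -11902/565 ≈ -21.065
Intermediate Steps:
G = 10 (G = -950*(-1/95) = 10)
(G - 551)*((-305 + 349)/(418 + 712)) = (10 - 551)*((-305 + 349)/(418 + 712)) = -23804/1130 = -541*22/565 = -11902/565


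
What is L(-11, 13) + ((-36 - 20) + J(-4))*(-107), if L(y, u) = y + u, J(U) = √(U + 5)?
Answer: 5887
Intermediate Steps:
J(U) = √(5 + U)
L(y, u) = u + y
L(-11, 13) + ((-36 - 20) + J(-4))*(-107) = (13 - 11) + ((-36 - 20) + √(5 - 4))*(-107) = 2 + (-56 + √1)*(-107) = 2 + (-56 + 1)*(-107) = 2 - 55*(-107) = 2 + 5885 = 5887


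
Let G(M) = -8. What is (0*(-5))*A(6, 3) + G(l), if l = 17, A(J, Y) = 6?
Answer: -8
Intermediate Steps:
(0*(-5))*A(6, 3) + G(l) = (0*(-5))*6 - 8 = 0*6 - 8 = 0 - 8 = -8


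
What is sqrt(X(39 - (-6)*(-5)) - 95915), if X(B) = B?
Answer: I*sqrt(95906) ≈ 309.69*I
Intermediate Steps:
sqrt(X(39 - (-6)*(-5)) - 95915) = sqrt((39 - (-6)*(-5)) - 95915) = sqrt((39 - 1*30) - 95915) = sqrt((39 - 30) - 95915) = sqrt(9 - 95915) = sqrt(-95906) = I*sqrt(95906)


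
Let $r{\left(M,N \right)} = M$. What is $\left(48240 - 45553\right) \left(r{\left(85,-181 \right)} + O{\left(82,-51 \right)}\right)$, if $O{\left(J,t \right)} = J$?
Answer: $448729$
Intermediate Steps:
$\left(48240 - 45553\right) \left(r{\left(85,-181 \right)} + O{\left(82,-51 \right)}\right) = \left(48240 - 45553\right) \left(85 + 82\right) = 2687 \cdot 167 = 448729$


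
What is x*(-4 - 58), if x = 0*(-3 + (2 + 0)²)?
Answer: 0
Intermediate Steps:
x = 0 (x = 0*(-3 + 2²) = 0*(-3 + 4) = 0*1 = 0)
x*(-4 - 58) = 0*(-4 - 58) = 0*(-62) = 0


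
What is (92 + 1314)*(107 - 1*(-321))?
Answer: 601768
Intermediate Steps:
(92 + 1314)*(107 - 1*(-321)) = 1406*(107 + 321) = 1406*428 = 601768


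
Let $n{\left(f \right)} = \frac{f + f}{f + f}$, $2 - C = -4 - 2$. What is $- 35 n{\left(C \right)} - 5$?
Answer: $-40$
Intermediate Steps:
$C = 8$ ($C = 2 - \left(-4 - 2\right) = 2 - -6 = 2 + 6 = 8$)
$n{\left(f \right)} = 1$ ($n{\left(f \right)} = \frac{2 f}{2 f} = 2 f \frac{1}{2 f} = 1$)
$- 35 n{\left(C \right)} - 5 = \left(-35\right) 1 - 5 = -35 - 5 = -40$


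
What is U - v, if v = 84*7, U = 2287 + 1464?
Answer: 3163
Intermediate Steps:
U = 3751
v = 588
U - v = 3751 - 1*588 = 3751 - 588 = 3163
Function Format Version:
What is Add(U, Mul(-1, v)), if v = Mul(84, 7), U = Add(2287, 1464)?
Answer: 3163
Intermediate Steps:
U = 3751
v = 588
Add(U, Mul(-1, v)) = Add(3751, Mul(-1, 588)) = Add(3751, -588) = 3163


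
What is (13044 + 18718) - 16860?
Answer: 14902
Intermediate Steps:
(13044 + 18718) - 16860 = 31762 - 16860 = 14902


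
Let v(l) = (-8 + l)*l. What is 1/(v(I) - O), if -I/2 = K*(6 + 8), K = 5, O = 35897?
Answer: -1/15177 ≈ -6.5889e-5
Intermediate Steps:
I = -140 (I = -10*(6 + 8) = -10*14 = -2*70 = -140)
v(l) = l*(-8 + l)
1/(v(I) - O) = 1/(-140*(-8 - 140) - 1*35897) = 1/(-140*(-148) - 35897) = 1/(20720 - 35897) = 1/(-15177) = -1/15177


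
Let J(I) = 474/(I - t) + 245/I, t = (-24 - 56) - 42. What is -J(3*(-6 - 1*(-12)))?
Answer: -5354/315 ≈ -16.997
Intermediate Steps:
t = -122 (t = -80 - 42 = -122)
J(I) = 245/I + 474/(122 + I) (J(I) = 474/(I - 1*(-122)) + 245/I = 474/(I + 122) + 245/I = 474/(122 + I) + 245/I = 245/I + 474/(122 + I))
-J(3*(-6 - 1*(-12))) = -(29890 + 719*(3*(-6 - 1*(-12))))/((3*(-6 - 1*(-12)))*(122 + 3*(-6 - 1*(-12)))) = -(29890 + 719*(3*(-6 + 12)))/((3*(-6 + 12))*(122 + 3*(-6 + 12))) = -(29890 + 719*(3*6))/((3*6)*(122 + 3*6)) = -(29890 + 719*18)/(18*(122 + 18)) = -(29890 + 12942)/(18*140) = -42832/(18*140) = -1*5354/315 = -5354/315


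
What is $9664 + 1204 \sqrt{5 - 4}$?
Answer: $10868$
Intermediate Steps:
$9664 + 1204 \sqrt{5 - 4} = 9664 + 1204 \sqrt{1} = 9664 + 1204 \cdot 1 = 9664 + 1204 = 10868$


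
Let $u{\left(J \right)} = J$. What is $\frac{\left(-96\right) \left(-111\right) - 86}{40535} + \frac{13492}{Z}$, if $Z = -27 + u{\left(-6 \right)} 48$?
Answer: $- \frac{108713734}{2553705} \approx -42.571$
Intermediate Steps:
$Z = -315$ ($Z = -27 - 288 = -315$)
$\frac{\left(-96\right) \left(-111\right) - 86}{40535} + \frac{13492}{Z} = \frac{\left(-96\right) \left(-111\right) - 86}{40535} + \frac{13492}{-315} = \left(10656 - 86\right) \frac{1}{40535} + 13492 \left(- \frac{1}{315}\right) = 10570 \cdot \frac{1}{40535} - \frac{13492}{315} = \frac{2114}{8107} - \frac{13492}{315} = - \frac{108713734}{2553705}$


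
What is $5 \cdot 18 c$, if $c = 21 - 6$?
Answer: $1350$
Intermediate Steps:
$c = 15$ ($c = 21 - 6 = 15$)
$5 \cdot 18 c = 5 \cdot 18 \cdot 15 = 90 \cdot 15 = 1350$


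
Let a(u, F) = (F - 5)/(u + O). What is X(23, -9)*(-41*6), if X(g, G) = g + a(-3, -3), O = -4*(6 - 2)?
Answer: -109470/19 ≈ -5761.6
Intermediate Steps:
O = -16 (O = -4*4 = -16)
a(u, F) = (-5 + F)/(-16 + u) (a(u, F) = (F - 5)/(u - 16) = (-5 + F)/(-16 + u))
X(g, G) = 8/19 + g (X(g, G) = g + (-5 - 3)/(-16 - 3) = g - 8/(-19) = g - 1/19*(-8) = g + 8/19 = 8/19 + g)
X(23, -9)*(-41*6) = (8/19 + 23)*(-41*6) = (445/19)*(-246) = -109470/19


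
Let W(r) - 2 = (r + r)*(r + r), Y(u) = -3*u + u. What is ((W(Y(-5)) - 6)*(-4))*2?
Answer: -3168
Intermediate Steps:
Y(u) = -2*u
W(r) = 2 + 4*r² (W(r) = 2 + (r + r)*(r + r) = 2 + (2*r)*(2*r) = 2 + 4*r²)
((W(Y(-5)) - 6)*(-4))*2 = (((2 + 4*(-2*(-5))²) - 6)*(-4))*2 = (((2 + 4*10²) - 6)*(-4))*2 = (((2 + 4*100) - 6)*(-4))*2 = (((2 + 400) - 6)*(-4))*2 = ((402 - 6)*(-4))*2 = (396*(-4))*2 = -1584*2 = -3168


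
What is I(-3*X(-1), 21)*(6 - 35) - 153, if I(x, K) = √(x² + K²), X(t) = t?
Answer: -153 - 435*√2 ≈ -768.18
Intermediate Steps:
I(x, K) = √(K² + x²)
I(-3*X(-1), 21)*(6 - 35) - 153 = √(21² + (-3*(-1))²)*(6 - 35) - 153 = √(441 + 3²)*(-29) - 153 = √(441 + 9)*(-29) - 153 = √450*(-29) - 153 = (15*√2)*(-29) - 153 = -435*√2 - 153 = -153 - 435*√2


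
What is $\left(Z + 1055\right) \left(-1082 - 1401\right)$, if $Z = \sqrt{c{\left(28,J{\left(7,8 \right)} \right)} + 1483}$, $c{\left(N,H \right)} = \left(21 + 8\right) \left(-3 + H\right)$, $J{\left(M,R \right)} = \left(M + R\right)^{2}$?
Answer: $-2840552$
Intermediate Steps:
$c{\left(N,H \right)} = -87 + 29 H$ ($c{\left(N,H \right)} = 29 \left(-3 + H\right) = -87 + 29 H$)
$Z = 89$ ($Z = \sqrt{\left(-87 + 29 \left(7 + 8\right)^{2}\right) + 1483} = \sqrt{\left(-87 + 29 \cdot 15^{2}\right) + 1483} = \sqrt{\left(-87 + 29 \cdot 225\right) + 1483} = \sqrt{\left(-87 + 6525\right) + 1483} = \sqrt{6438 + 1483} = \sqrt{7921} = 89$)
$\left(Z + 1055\right) \left(-1082 - 1401\right) = \left(89 + 1055\right) \left(-1082 - 1401\right) = 1144 \left(-2483\right) = -2840552$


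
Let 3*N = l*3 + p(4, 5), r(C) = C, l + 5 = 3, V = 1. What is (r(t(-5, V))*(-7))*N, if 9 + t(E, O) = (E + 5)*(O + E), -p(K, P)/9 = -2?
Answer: 252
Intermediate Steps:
p(K, P) = 18 (p(K, P) = -9*(-2) = 18)
l = -2 (l = -5 + 3 = -2)
t(E, O) = -9 + (5 + E)*(E + O) (t(E, O) = -9 + (E + 5)*(O + E) = -9 + (5 + E)*(E + O))
N = 4 (N = (-2*3 + 18)/3 = (-6 + 18)/3 = (⅓)*12 = 4)
(r(t(-5, V))*(-7))*N = ((-9 + (-5)² + 5*(-5) + 5*1 - 5*1)*(-7))*4 = ((-9 + 25 - 25 + 5 - 5)*(-7))*4 = -9*(-7)*4 = 63*4 = 252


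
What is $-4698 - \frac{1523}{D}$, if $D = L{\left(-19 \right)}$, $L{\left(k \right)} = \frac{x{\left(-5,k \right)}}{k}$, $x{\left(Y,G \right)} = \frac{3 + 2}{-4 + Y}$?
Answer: $- \frac{283923}{5} \approx -56785.0$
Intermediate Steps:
$x{\left(Y,G \right)} = \frac{5}{-4 + Y}$
$L{\left(k \right)} = - \frac{5}{9 k}$ ($L{\left(k \right)} = \frac{5 \frac{1}{-4 - 5}}{k} = \frac{5 \frac{1}{-9}}{k} = \frac{5 \left(- \frac{1}{9}\right)}{k} = - \frac{5}{9 k}$)
$D = \frac{5}{171}$ ($D = - \frac{5}{9 \left(-19\right)} = \left(- \frac{5}{9}\right) \left(- \frac{1}{19}\right) = \frac{5}{171} \approx 0.02924$)
$-4698 - \frac{1523}{D} = -4698 - \frac{1523}{\frac{5}{171}} = -4698 - \frac{260433}{5} = - \frac{283923}{5}$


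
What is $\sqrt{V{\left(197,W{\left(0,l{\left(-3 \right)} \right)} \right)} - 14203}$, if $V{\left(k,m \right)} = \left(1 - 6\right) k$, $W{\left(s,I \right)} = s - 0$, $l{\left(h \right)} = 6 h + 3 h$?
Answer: $2 i \sqrt{3797} \approx 123.24 i$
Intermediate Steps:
$l{\left(h \right)} = 9 h$
$W{\left(s,I \right)} = s$ ($W{\left(s,I \right)} = s + 0 = s$)
$V{\left(k,m \right)} = - 5 k$
$\sqrt{V{\left(197,W{\left(0,l{\left(-3 \right)} \right)} \right)} - 14203} = \sqrt{\left(-5\right) 197 - 14203} = \sqrt{-985 - 14203} = \sqrt{-15188} = 2 i \sqrt{3797}$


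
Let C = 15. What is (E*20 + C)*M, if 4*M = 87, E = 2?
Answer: 4785/4 ≈ 1196.3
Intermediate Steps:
M = 87/4 (M = (¼)*87 = 87/4 ≈ 21.750)
(E*20 + C)*M = (2*20 + 15)*(87/4) = (40 + 15)*(87/4) = 55*(87/4) = 4785/4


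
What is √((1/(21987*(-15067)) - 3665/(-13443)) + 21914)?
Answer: 10*√53656206913796336949202649/494819098683 ≈ 148.03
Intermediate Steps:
√((1/(21987*(-15067)) - 3665/(-13443)) + 21914) = √(((1/21987)*(-1/15067) - 3665*(-1/13443)) + 21914) = √((-1/331278129 + 3665/13443) + 21914) = √(404711443114/1484457296049 + 21914) = √(32530801897060900/1484457296049) = 10*√53656206913796336949202649/494819098683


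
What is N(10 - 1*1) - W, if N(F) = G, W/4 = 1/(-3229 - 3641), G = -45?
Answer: -154573/3435 ≈ -44.999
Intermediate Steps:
W = -2/3435 (W = 4/(-3229 - 3641) = 4/(-6870) = 4*(-1/6870) = -2/3435 ≈ -0.00058224)
N(F) = -45
N(10 - 1*1) - W = -45 - 1*(-2/3435) = -45 + 2/3435 = -154573/3435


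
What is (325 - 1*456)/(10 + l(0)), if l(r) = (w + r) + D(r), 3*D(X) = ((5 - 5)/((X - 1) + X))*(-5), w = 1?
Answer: -131/11 ≈ -11.909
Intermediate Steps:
D(X) = 0 (D(X) = (((5 - 5)/((X - 1) + X))*(-5))/3 = ((0/((-1 + X) + X))*(-5))/3 = ((0/(-1 + 2*X))*(-5))/3 = (0*(-5))/3 = (⅓)*0 = 0)
l(r) = 1 + r (l(r) = (1 + r) + 0 = 1 + r)
(325 - 1*456)/(10 + l(0)) = (325 - 1*456)/(10 + (1 + 0)) = (325 - 456)/(10 + 1) = -131/11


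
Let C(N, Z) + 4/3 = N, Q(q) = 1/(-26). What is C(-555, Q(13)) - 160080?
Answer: -481909/3 ≈ -1.6064e+5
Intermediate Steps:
Q(q) = -1/26
C(N, Z) = -4/3 + N
C(-555, Q(13)) - 160080 = (-4/3 - 555) - 160080 = -1669/3 - 160080 = -481909/3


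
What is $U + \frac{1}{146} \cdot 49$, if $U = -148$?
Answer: $- \frac{21559}{146} \approx -147.66$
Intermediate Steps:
$U + \frac{1}{146} \cdot 49 = -148 + \frac{1}{146} \cdot 49 = -148 + \frac{49}{146} = - \frac{21559}{146}$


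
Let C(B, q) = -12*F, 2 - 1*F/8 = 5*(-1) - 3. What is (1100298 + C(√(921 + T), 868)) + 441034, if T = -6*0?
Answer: 1540372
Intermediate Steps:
T = 0
F = 80 (F = 16 - 8*(5*(-1) - 3) = 16 - 8*(-5 - 3) = 16 - 8*(-8) = 16 + 64 = 80)
C(B, q) = -960 (C(B, q) = -12*80 = -960)
(1100298 + C(√(921 + T), 868)) + 441034 = (1100298 - 960) + 441034 = 1099338 + 441034 = 1540372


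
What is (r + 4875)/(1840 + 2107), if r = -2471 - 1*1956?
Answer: 448/3947 ≈ 0.11350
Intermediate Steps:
r = -4427 (r = -2471 - 1956 = -4427)
(r + 4875)/(1840 + 2107) = (-4427 + 4875)/(1840 + 2107) = 448/3947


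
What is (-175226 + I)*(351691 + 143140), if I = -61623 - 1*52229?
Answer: -143044755818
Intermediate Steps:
I = -113852 (I = -61623 - 52229 = -113852)
(-175226 + I)*(351691 + 143140) = (-175226 - 113852)*(351691 + 143140) = -289078*494831 = -143044755818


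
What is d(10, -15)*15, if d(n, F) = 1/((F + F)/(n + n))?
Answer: -10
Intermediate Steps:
d(n, F) = n/F (d(n, F) = 1/((2*F)/((2*n))) = 1/((2*F)*(1/(2*n))) = 1/(F/n) = n/F)
d(10, -15)*15 = (10/(-15))*15 = (10*(-1/15))*15 = -⅔*15 = -10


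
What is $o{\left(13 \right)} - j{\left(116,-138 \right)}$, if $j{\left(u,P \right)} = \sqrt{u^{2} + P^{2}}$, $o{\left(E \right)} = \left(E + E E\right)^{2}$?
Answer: $33124 - 50 \sqrt{13} \approx 32944.0$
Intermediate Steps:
$o{\left(E \right)} = \left(E + E^{2}\right)^{2}$
$j{\left(u,P \right)} = \sqrt{P^{2} + u^{2}}$
$o{\left(13 \right)} - j{\left(116,-138 \right)} = 13^{2} \left(1 + 13\right)^{2} - \sqrt{\left(-138\right)^{2} + 116^{2}} = 169 \cdot 14^{2} - \sqrt{19044 + 13456} = 169 \cdot 196 - \sqrt{32500} = 33124 - 50 \sqrt{13}$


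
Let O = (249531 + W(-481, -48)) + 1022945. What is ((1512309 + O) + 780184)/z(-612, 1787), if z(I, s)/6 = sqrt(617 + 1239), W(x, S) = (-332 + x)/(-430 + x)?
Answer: 270640631*sqrt(29)/105676 ≈ 13792.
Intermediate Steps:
W(x, S) = (-332 + x)/(-430 + x)
O = 1159226449/911 (O = (249531 + (-332 - 481)/(-430 - 481)) + 1022945 = (249531 - 813/(-911)) + 1022945 = (249531 - 1/911*(-813)) + 1022945 = (249531 + 813/911) + 1022945 = 227323554/911 + 1022945 = 1159226449/911 ≈ 1.2725e+6)
z(I, s) = 48*sqrt(29) (z(I, s) = 6*sqrt(617 + 1239) = 6*sqrt(1856) = 6*(8*sqrt(29)) = 48*sqrt(29))
((1512309 + O) + 780184)/z(-612, 1787) = ((1512309 + 1159226449/911) + 780184)/((48*sqrt(29))) = (2536939948/911 + 780184)*(sqrt(29)/1392) = 3247687572*(sqrt(29)/1392)/911 = 270640631*sqrt(29)/105676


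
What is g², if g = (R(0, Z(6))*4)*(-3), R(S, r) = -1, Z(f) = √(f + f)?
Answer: 144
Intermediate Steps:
Z(f) = √2*√f (Z(f) = √(2*f) = √2*√f)
g = 12 (g = -1*4*(-3) = -4*(-3) = 12)
g² = 12² = 144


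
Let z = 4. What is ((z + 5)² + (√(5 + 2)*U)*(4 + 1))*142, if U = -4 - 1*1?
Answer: 11502 - 3550*√7 ≈ 2109.6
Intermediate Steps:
U = -5 (U = -4 - 1 = -5)
((z + 5)² + (√(5 + 2)*U)*(4 + 1))*142 = ((4 + 5)² + (√(5 + 2)*(-5))*(4 + 1))*142 = (9² + (√7*(-5))*5)*142 = (81 - 5*√7*5)*142 = (81 - 25*√7)*142 = 11502 - 3550*√7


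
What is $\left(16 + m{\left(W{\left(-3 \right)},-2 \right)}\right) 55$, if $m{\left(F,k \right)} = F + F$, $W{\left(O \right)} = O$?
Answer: $550$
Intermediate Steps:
$m{\left(F,k \right)} = 2 F$
$\left(16 + m{\left(W{\left(-3 \right)},-2 \right)}\right) 55 = \left(16 + 2 \left(-3\right)\right) 55 = \left(16 - 6\right) 55 = 10 \cdot 55 = 550$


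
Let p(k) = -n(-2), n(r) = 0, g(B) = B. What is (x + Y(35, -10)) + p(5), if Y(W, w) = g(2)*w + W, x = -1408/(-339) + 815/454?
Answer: 3224107/153906 ≈ 20.949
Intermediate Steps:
x = 915517/153906 (x = -1408*(-1/339) + 815*(1/454) = 1408/339 + 815/454 = 915517/153906 ≈ 5.9485)
Y(W, w) = W + 2*w (Y(W, w) = 2*w + W = W + 2*w)
p(k) = 0 (p(k) = -1*0 = 0)
(x + Y(35, -10)) + p(5) = (915517/153906 + (35 + 2*(-10))) + 0 = (915517/153906 + (35 - 20)) + 0 = (915517/153906 + 15) + 0 = 3224107/153906 + 0 = 3224107/153906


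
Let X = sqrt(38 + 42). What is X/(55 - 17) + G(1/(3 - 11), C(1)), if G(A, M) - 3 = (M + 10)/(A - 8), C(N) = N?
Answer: 107/65 + 2*sqrt(5)/19 ≈ 1.8815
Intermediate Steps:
G(A, M) = 3 + (10 + M)/(-8 + A) (G(A, M) = 3 + (M + 10)/(A - 8) = 3 + (10 + M)/(-8 + A))
X = 4*sqrt(5) (X = sqrt(80) = 4*sqrt(5) ≈ 8.9443)
X/(55 - 17) + G(1/(3 - 11), C(1)) = (4*sqrt(5))/(55 - 17) + (-14 + 1 + 3/(3 - 11))/(-8 + 1/(3 - 11)) = (4*sqrt(5))/38 + (-14 + 1 + 3/(-8))/(-8 + 1/(-8)) = (4*sqrt(5))/38 + (-14 + 1 + 3*(-1/8))/(-8 - 1/8) = 2*sqrt(5)/19 + (-14 + 1 - 3/8)/(-65/8) = 2*sqrt(5)/19 - 8/65*(-107/8) = 2*sqrt(5)/19 + 107/65 = 107/65 + 2*sqrt(5)/19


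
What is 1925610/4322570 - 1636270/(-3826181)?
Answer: 1444062400931/1653893520517 ≈ 0.87313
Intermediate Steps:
1925610/4322570 - 1636270/(-3826181) = 1925610*(1/4322570) - 1636270*(-1/3826181) = 192561/432257 + 1636270/3826181 = 1444062400931/1653893520517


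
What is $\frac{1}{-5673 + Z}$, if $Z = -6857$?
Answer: $- \frac{1}{12530} \approx -7.9808 \cdot 10^{-5}$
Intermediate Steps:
$\frac{1}{-5673 + Z} = \frac{1}{-5673 - 6857} = \frac{1}{-12530} = - \frac{1}{12530}$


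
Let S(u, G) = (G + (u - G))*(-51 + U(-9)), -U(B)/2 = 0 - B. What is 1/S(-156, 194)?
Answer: 1/10764 ≈ 9.2902e-5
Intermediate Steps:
U(B) = 2*B (U(B) = -2*(0 - B) = -(-2)*B = 2*B)
S(u, G) = -69*u (S(u, G) = (G + (u - G))*(-51 + 2*(-9)) = u*(-51 - 18) = u*(-69) = -69*u)
1/S(-156, 194) = 1/(-69*(-156)) = 1/10764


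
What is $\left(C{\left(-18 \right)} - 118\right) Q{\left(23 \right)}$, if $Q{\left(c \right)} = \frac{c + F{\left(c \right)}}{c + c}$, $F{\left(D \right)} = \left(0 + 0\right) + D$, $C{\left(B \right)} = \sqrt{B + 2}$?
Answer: $-118 + 4 i \approx -118.0 + 4.0 i$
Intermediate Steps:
$C{\left(B \right)} = \sqrt{2 + B}$
$F{\left(D \right)} = D$ ($F{\left(D \right)} = 0 + D = D$)
$Q{\left(c \right)} = 1$ ($Q{\left(c \right)} = \frac{c + c}{c + c} = \frac{2 c}{2 c} = 2 c \frac{1}{2 c} = 1$)
$\left(C{\left(-18 \right)} - 118\right) Q{\left(23 \right)} = \left(\sqrt{2 - 18} - 118\right) 1 = \left(\sqrt{-16} - 118\right) 1 = \left(4 i - 118\right) 1 = \left(-118 + 4 i\right) 1 = -118 + 4 i$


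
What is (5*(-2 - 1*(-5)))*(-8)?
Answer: -120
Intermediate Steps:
(5*(-2 - 1*(-5)))*(-8) = (5*(-2 + 5))*(-8) = (5*3)*(-8) = 15*(-8) = -120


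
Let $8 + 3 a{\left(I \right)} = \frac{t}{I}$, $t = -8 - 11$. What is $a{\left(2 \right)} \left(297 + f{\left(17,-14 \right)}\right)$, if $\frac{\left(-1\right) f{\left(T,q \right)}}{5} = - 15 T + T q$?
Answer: $- \frac{48335}{3} \approx -16112.0$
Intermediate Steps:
$f{\left(T,q \right)} = 75 T - 5 T q$ ($f{\left(T,q \right)} = - 5 \left(- 15 T + T q\right) = 75 T - 5 T q$)
$t = -19$
$a{\left(I \right)} = - \frac{8}{3} - \frac{19}{3 I}$ ($a{\left(I \right)} = - \frac{8}{3} + \frac{\left(-19\right) \frac{1}{I}}{3} = - \frac{8}{3} - \frac{19}{3 I}$)
$a{\left(2 \right)} \left(297 + f{\left(17,-14 \right)}\right) = \frac{-19 - 16}{3 \cdot 2} \left(297 + 5 \cdot 17 \left(15 - -14\right)\right) = \frac{1}{3} \cdot \frac{1}{2} \left(-19 - 16\right) \left(297 + 5 \cdot 17 \left(15 + 14\right)\right) = \frac{1}{3} \cdot \frac{1}{2} \left(-35\right) \left(297 + 5 \cdot 17 \cdot 29\right) = - \frac{35 \left(297 + 2465\right)}{6} = \left(- \frac{35}{6}\right) 2762 = - \frac{48335}{3}$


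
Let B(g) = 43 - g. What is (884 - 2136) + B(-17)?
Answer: -1192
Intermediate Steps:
(884 - 2136) + B(-17) = (884 - 2136) + (43 - 1*(-17)) = -1252 + (43 + 17) = -1252 + 60 = -1192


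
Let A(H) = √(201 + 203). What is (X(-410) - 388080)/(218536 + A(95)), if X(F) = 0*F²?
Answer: -21202362720/11939495723 + 194040*√101/11939495723 ≈ -1.7757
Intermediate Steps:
X(F) = 0
A(H) = 2*√101 (A(H) = √404 = 2*√101)
(X(-410) - 388080)/(218536 + A(95)) = (0 - 388080)/(218536 + 2*√101) = -388080/(218536 + 2*√101)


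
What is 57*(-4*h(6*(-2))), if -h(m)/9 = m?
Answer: -24624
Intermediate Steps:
h(m) = -9*m
57*(-4*h(6*(-2))) = 57*(-(-36)*6*(-2)) = 57*(-(-36)*(-12)) = 57*(-4*108) = 57*(-432) = -24624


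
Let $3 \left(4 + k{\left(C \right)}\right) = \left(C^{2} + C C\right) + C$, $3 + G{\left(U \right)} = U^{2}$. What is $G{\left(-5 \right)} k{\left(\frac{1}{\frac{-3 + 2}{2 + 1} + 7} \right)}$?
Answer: $- \frac{8657}{100} \approx -86.57$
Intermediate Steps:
$G{\left(U \right)} = -3 + U^{2}$
$k{\left(C \right)} = -4 + \frac{C}{3} + \frac{2 C^{2}}{3}$ ($k{\left(C \right)} = -4 + \frac{\left(C^{2} + C C\right) + C}{3} = -4 + \frac{\left(C^{2} + C^{2}\right) + C}{3} = -4 + \frac{2 C^{2} + C}{3} = -4 + \frac{C + 2 C^{2}}{3} = -4 + \left(\frac{C}{3} + \frac{2 C^{2}}{3}\right) = -4 + \frac{C}{3} + \frac{2 C^{2}}{3}$)
$G{\left(-5 \right)} k{\left(\frac{1}{\frac{-3 + 2}{2 + 1} + 7} \right)} = \left(-3 + \left(-5\right)^{2}\right) \left(-4 + \frac{1}{3 \left(\frac{-3 + 2}{2 + 1} + 7\right)} + \frac{2 \left(\frac{1}{\frac{-3 + 2}{2 + 1} + 7}\right)^{2}}{3}\right) = \left(-3 + 25\right) \left(-4 + \frac{1}{3 \left(- \frac{1}{3} + 7\right)} + \frac{2 \left(\frac{1}{- \frac{1}{3} + 7}\right)^{2}}{3}\right) = 22 \left(-4 + \frac{1}{3 \left(\left(-1\right) \frac{1}{3} + 7\right)} + \frac{2 \left(\frac{1}{\left(-1\right) \frac{1}{3} + 7}\right)^{2}}{3}\right) = 22 \left(-4 + \frac{1}{3 \left(- \frac{1}{3} + 7\right)} + \frac{2 \left(\frac{1}{- \frac{1}{3} + 7}\right)^{2}}{3}\right) = 22 \left(-4 + \frac{1}{3 \cdot \frac{20}{3}} + \frac{2 \left(\frac{1}{\frac{20}{3}}\right)^{2}}{3}\right) = 22 \left(-4 + \frac{1}{3} \cdot \frac{3}{20} + \frac{2 \left(\frac{3}{20}\right)^{2}}{3}\right) = 22 \left(-4 + \frac{1}{20} + \frac{2}{3} \cdot \frac{9}{400}\right) = 22 \left(-4 + \frac{1}{20} + \frac{3}{200}\right) = 22 \left(- \frac{787}{200}\right) = - \frac{8657}{100}$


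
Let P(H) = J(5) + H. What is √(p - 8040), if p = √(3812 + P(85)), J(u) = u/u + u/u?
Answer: √(-8040 + √3899) ≈ 89.317*I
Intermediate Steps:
J(u) = 2 (J(u) = 1 + 1 = 2)
P(H) = 2 + H
p = √3899 (p = √(3812 + (2 + 85)) = √(3812 + 87) = √3899 ≈ 62.442)
√(p - 8040) = √(√3899 - 8040) = √(-8040 + √3899)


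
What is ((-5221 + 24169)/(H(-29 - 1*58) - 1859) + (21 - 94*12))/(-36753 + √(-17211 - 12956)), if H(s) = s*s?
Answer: 115809107283/3856571617480 + 3151011*I*√30167/3856571617480 ≈ 0.030029 + 0.00014191*I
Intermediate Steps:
H(s) = s²
((-5221 + 24169)/(H(-29 - 1*58) - 1859) + (21 - 94*12))/(-36753 + √(-17211 - 12956)) = ((-5221 + 24169)/((-29 - 1*58)² - 1859) + (21 - 94*12))/(-36753 + √(-17211 - 12956)) = (18948/((-29 - 58)² - 1859) + (21 - 1128))/(-36753 + √(-30167)) = (18948/((-87)² - 1859) - 1107)/(-36753 + I*√30167) = (18948/(7569 - 1859) - 1107)/(-36753 + I*√30167) = (18948/5710 - 1107)/(-36753 + I*√30167) = (18948*(1/5710) - 1107)/(-36753 + I*√30167) = (9474/2855 - 1107)/(-36753 + I*√30167) = -3151011/(2855*(-36753 + I*√30167))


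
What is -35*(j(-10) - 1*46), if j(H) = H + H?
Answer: 2310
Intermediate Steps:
j(H) = 2*H
-35*(j(-10) - 1*46) = -35*(2*(-10) - 1*46) = -35*(-20 - 46) = -35*(-66) = 2310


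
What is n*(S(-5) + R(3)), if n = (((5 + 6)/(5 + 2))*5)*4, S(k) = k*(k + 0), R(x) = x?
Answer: 880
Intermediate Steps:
S(k) = k**2 (S(k) = k*k = k**2)
n = 220/7 (n = ((11/7)*5)*4 = (55/7)*4 = 220/7 ≈ 31.429)
n*(S(-5) + R(3)) = 220*((-5)**2 + 3)/7 = 220*(25 + 3)/7 = (220/7)*28 = 880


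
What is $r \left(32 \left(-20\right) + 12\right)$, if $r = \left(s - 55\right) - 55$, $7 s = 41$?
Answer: $\frac{457812}{7} \approx 65402.0$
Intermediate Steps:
$s = \frac{41}{7}$ ($s = \frac{1}{7} \cdot 41 = \frac{41}{7} \approx 5.8571$)
$r = - \frac{729}{7}$ ($r = \left(\frac{41}{7} - 55\right) - 55 = - \frac{344}{7} - 55 = - \frac{729}{7} \approx -104.14$)
$r \left(32 \left(-20\right) + 12\right) = - \frac{729 \left(32 \left(-20\right) + 12\right)}{7} = - \frac{729 \left(-640 + 12\right)}{7} = \left(- \frac{729}{7}\right) \left(-628\right) = \frac{457812}{7}$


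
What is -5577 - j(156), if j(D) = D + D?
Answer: -5889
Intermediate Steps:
j(D) = 2*D
-5577 - j(156) = -5577 - 2*156 = -5577 - 1*312 = -5577 - 312 = -5889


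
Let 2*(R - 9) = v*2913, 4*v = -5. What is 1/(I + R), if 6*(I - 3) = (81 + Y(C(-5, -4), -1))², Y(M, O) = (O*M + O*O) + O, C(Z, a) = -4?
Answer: -24/14507 ≈ -0.0016544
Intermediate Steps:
v = -5/4 (v = (¼)*(-5) = -5/4 ≈ -1.2500)
Y(M, O) = O + O² + M*O (Y(M, O) = (M*O + O²) + O = (O² + M*O) + O = O + O² + M*O)
R = -14493/8 (R = 9 + (-5/4*2913)/2 = 9 + (½)*(-14565/4) = 9 - 14565/8 = -14493/8 ≈ -1811.6)
I = 7243/6 (I = 3 + (81 - (1 - 4 - 1))²/6 = 3 + (81 - 1*(-4))²/6 = 3 + (81 + 4)²/6 = 3 + (⅙)*85² = 3 + (⅙)*7225 = 3 + 7225/6 = 7243/6 ≈ 1207.2)
1/(I + R) = 1/(7243/6 - 14493/8) = 1/(-14507/24) = -24/14507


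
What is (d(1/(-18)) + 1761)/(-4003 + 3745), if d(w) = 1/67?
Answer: -58994/8643 ≈ -6.8256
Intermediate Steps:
d(w) = 1/67
(d(1/(-18)) + 1761)/(-4003 + 3745) = (1/67 + 1761)/(-4003 + 3745) = (117988/67)/(-258) = (117988/67)*(-1/258) = -58994/8643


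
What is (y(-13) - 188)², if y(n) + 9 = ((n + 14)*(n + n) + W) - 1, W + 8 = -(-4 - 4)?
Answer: 50176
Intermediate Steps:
W = 0 (W = -8 - (-4 - 4) = -8 - 1*(-8) = -8 + 8 = 0)
y(n) = -10 + 2*n*(14 + n) (y(n) = -9 + (((n + 14)*(n + n) + 0) - 1) = -9 + (((14 + n)*(2*n) + 0) - 1) = -9 + ((2*n*(14 + n) + 0) - 1) = -9 + (2*n*(14 + n) - 1) = -9 + (-1 + 2*n*(14 + n)) = -10 + 2*n*(14 + n))
(y(-13) - 188)² = ((-10 + 2*(-13)² + 28*(-13)) - 188)² = ((-10 + 2*169 - 364) - 188)² = ((-10 + 338 - 364) - 188)² = (-36 - 188)² = (-224)² = 50176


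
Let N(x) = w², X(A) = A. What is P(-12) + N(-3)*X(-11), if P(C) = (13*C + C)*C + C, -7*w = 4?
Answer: 98020/49 ≈ 2000.4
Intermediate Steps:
w = -4/7 (w = -⅐*4 = -4/7 ≈ -0.57143)
N(x) = 16/49 (N(x) = (-4/7)² = 16/49)
P(C) = C + 14*C² (P(C) = (14*C)*C + C = 14*C² + C = C + 14*C²)
P(-12) + N(-3)*X(-11) = -12*(1 + 14*(-12)) + (16/49)*(-11) = -12*(1 - 168) - 176/49 = -12*(-167) - 176/49 = 2004 - 176/49 = 98020/49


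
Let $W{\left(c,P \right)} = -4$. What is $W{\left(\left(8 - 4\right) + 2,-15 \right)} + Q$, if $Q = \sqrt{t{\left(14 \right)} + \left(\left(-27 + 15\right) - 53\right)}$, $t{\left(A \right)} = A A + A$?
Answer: $-4 + \sqrt{145} \approx 8.0416$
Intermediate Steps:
$t{\left(A \right)} = A + A^{2}$ ($t{\left(A \right)} = A^{2} + A = A + A^{2}$)
$Q = \sqrt{145}$ ($Q = \sqrt{14 \left(1 + 14\right) + \left(\left(-27 + 15\right) - 53\right)} = \sqrt{14 \cdot 15 - 65} = \sqrt{210 - 65} = \sqrt{145} \approx 12.042$)
$W{\left(\left(8 - 4\right) + 2,-15 \right)} + Q = -4 + \sqrt{145}$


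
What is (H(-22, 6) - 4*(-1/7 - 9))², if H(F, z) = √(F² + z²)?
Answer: 91016/49 + 1024*√130/7 ≈ 3525.4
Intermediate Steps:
(H(-22, 6) - 4*(-1/7 - 9))² = (√((-22)² + 6²) - 4*(-1/7 - 9))² = (√(484 + 36) - 4*(-1*⅐ - 9))² = (√520 - 4*(-⅐ - 9))² = (2*√130 - 4*(-64/7))² = (2*√130 + 256/7)² = (256/7 + 2*√130)²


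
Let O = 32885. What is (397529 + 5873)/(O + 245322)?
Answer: 403402/278207 ≈ 1.4500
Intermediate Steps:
(397529 + 5873)/(O + 245322) = (397529 + 5873)/(32885 + 245322) = 403402/278207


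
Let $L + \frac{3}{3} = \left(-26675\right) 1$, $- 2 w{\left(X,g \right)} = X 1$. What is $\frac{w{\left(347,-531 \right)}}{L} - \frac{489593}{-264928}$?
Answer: $\frac{3276586969}{1766804832} \approx 1.8545$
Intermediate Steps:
$w{\left(X,g \right)} = - \frac{X}{2}$ ($w{\left(X,g \right)} = - \frac{X 1}{2} = - \frac{X}{2}$)
$L = -26676$ ($L = -1 - 26675 = -26676$)
$\frac{w{\left(347,-531 \right)}}{L} - \frac{489593}{-264928} = \frac{\left(- \frac{1}{2}\right) 347}{-26676} - \frac{489593}{-264928} = \left(- \frac{347}{2}\right) \left(- \frac{1}{26676}\right) - - \frac{489593}{264928} = \frac{347}{53352} + \frac{489593}{264928} = \frac{3276586969}{1766804832}$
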